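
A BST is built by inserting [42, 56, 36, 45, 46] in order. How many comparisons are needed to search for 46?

Search path for 46: 42 -> 56 -> 45 -> 46
Found: True
Comparisons: 4


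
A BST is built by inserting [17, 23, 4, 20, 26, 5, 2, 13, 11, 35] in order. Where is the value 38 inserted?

Starting tree (level order): [17, 4, 23, 2, 5, 20, 26, None, None, None, 13, None, None, None, 35, 11]
Insertion path: 17 -> 23 -> 26 -> 35
Result: insert 38 as right child of 35
Final tree (level order): [17, 4, 23, 2, 5, 20, 26, None, None, None, 13, None, None, None, 35, 11, None, None, 38]


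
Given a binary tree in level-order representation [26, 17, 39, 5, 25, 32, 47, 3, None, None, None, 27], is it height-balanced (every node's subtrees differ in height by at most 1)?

Tree (level-order array): [26, 17, 39, 5, 25, 32, 47, 3, None, None, None, 27]
Definition: a tree is height-balanced if, at every node, |h(left) - h(right)| <= 1 (empty subtree has height -1).
Bottom-up per-node check:
  node 3: h_left=-1, h_right=-1, diff=0 [OK], height=0
  node 5: h_left=0, h_right=-1, diff=1 [OK], height=1
  node 25: h_left=-1, h_right=-1, diff=0 [OK], height=0
  node 17: h_left=1, h_right=0, diff=1 [OK], height=2
  node 27: h_left=-1, h_right=-1, diff=0 [OK], height=0
  node 32: h_left=0, h_right=-1, diff=1 [OK], height=1
  node 47: h_left=-1, h_right=-1, diff=0 [OK], height=0
  node 39: h_left=1, h_right=0, diff=1 [OK], height=2
  node 26: h_left=2, h_right=2, diff=0 [OK], height=3
All nodes satisfy the balance condition.
Result: Balanced


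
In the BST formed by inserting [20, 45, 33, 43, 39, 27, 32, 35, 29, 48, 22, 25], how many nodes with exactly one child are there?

Tree built from: [20, 45, 33, 43, 39, 27, 32, 35, 29, 48, 22, 25]
Tree (level-order array): [20, None, 45, 33, 48, 27, 43, None, None, 22, 32, 39, None, None, 25, 29, None, 35]
Rule: These are nodes with exactly 1 non-null child.
Per-node child counts:
  node 20: 1 child(ren)
  node 45: 2 child(ren)
  node 33: 2 child(ren)
  node 27: 2 child(ren)
  node 22: 1 child(ren)
  node 25: 0 child(ren)
  node 32: 1 child(ren)
  node 29: 0 child(ren)
  node 43: 1 child(ren)
  node 39: 1 child(ren)
  node 35: 0 child(ren)
  node 48: 0 child(ren)
Matching nodes: [20, 22, 32, 43, 39]
Count of nodes with exactly one child: 5


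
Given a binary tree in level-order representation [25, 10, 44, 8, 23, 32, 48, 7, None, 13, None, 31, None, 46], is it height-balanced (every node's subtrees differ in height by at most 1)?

Tree (level-order array): [25, 10, 44, 8, 23, 32, 48, 7, None, 13, None, 31, None, 46]
Definition: a tree is height-balanced if, at every node, |h(left) - h(right)| <= 1 (empty subtree has height -1).
Bottom-up per-node check:
  node 7: h_left=-1, h_right=-1, diff=0 [OK], height=0
  node 8: h_left=0, h_right=-1, diff=1 [OK], height=1
  node 13: h_left=-1, h_right=-1, diff=0 [OK], height=0
  node 23: h_left=0, h_right=-1, diff=1 [OK], height=1
  node 10: h_left=1, h_right=1, diff=0 [OK], height=2
  node 31: h_left=-1, h_right=-1, diff=0 [OK], height=0
  node 32: h_left=0, h_right=-1, diff=1 [OK], height=1
  node 46: h_left=-1, h_right=-1, diff=0 [OK], height=0
  node 48: h_left=0, h_right=-1, diff=1 [OK], height=1
  node 44: h_left=1, h_right=1, diff=0 [OK], height=2
  node 25: h_left=2, h_right=2, diff=0 [OK], height=3
All nodes satisfy the balance condition.
Result: Balanced


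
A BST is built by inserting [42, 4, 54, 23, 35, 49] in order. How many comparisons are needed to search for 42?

Search path for 42: 42
Found: True
Comparisons: 1


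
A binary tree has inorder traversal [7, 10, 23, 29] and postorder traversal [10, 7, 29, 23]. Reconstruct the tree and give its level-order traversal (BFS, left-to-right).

Inorder:   [7, 10, 23, 29]
Postorder: [10, 7, 29, 23]
Algorithm: postorder visits root last, so walk postorder right-to-left;
each value is the root of the current inorder slice — split it at that
value, recurse on the right subtree first, then the left.
Recursive splits:
  root=23; inorder splits into left=[7, 10], right=[29]
  root=29; inorder splits into left=[], right=[]
  root=7; inorder splits into left=[], right=[10]
  root=10; inorder splits into left=[], right=[]
Reconstructed level-order: [23, 7, 29, 10]


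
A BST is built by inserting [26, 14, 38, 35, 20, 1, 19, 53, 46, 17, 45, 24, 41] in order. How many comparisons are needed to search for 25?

Search path for 25: 26 -> 14 -> 20 -> 24
Found: False
Comparisons: 4


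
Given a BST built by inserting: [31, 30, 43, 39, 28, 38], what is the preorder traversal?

Tree insertion order: [31, 30, 43, 39, 28, 38]
Tree (level-order array): [31, 30, 43, 28, None, 39, None, None, None, 38]
Preorder traversal: [31, 30, 28, 43, 39, 38]


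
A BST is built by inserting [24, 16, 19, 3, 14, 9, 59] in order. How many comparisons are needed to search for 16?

Search path for 16: 24 -> 16
Found: True
Comparisons: 2


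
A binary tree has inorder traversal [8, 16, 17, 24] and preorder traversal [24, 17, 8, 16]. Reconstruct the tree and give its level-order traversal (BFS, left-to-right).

Inorder:  [8, 16, 17, 24]
Preorder: [24, 17, 8, 16]
Algorithm: preorder visits root first, so consume preorder in order;
for each root, split the current inorder slice at that value into
left-subtree inorder and right-subtree inorder, then recurse.
Recursive splits:
  root=24; inorder splits into left=[8, 16, 17], right=[]
  root=17; inorder splits into left=[8, 16], right=[]
  root=8; inorder splits into left=[], right=[16]
  root=16; inorder splits into left=[], right=[]
Reconstructed level-order: [24, 17, 8, 16]


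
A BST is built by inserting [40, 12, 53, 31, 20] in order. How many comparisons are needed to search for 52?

Search path for 52: 40 -> 53
Found: False
Comparisons: 2


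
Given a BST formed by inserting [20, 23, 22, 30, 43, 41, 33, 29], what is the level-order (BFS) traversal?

Tree insertion order: [20, 23, 22, 30, 43, 41, 33, 29]
Tree (level-order array): [20, None, 23, 22, 30, None, None, 29, 43, None, None, 41, None, 33]
BFS from the root, enqueuing left then right child of each popped node:
  queue [20] -> pop 20, enqueue [23], visited so far: [20]
  queue [23] -> pop 23, enqueue [22, 30], visited so far: [20, 23]
  queue [22, 30] -> pop 22, enqueue [none], visited so far: [20, 23, 22]
  queue [30] -> pop 30, enqueue [29, 43], visited so far: [20, 23, 22, 30]
  queue [29, 43] -> pop 29, enqueue [none], visited so far: [20, 23, 22, 30, 29]
  queue [43] -> pop 43, enqueue [41], visited so far: [20, 23, 22, 30, 29, 43]
  queue [41] -> pop 41, enqueue [33], visited so far: [20, 23, 22, 30, 29, 43, 41]
  queue [33] -> pop 33, enqueue [none], visited so far: [20, 23, 22, 30, 29, 43, 41, 33]
Result: [20, 23, 22, 30, 29, 43, 41, 33]


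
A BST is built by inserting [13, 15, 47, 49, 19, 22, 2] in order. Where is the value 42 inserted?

Starting tree (level order): [13, 2, 15, None, None, None, 47, 19, 49, None, 22]
Insertion path: 13 -> 15 -> 47 -> 19 -> 22
Result: insert 42 as right child of 22
Final tree (level order): [13, 2, 15, None, None, None, 47, 19, 49, None, 22, None, None, None, 42]


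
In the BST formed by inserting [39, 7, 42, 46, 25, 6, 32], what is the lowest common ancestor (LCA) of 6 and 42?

Tree insertion order: [39, 7, 42, 46, 25, 6, 32]
Tree (level-order array): [39, 7, 42, 6, 25, None, 46, None, None, None, 32]
In a BST, the LCA of p=6, q=42 is the first node v on the
root-to-leaf path with p <= v <= q (go left if both < v, right if both > v).
Walk from root:
  at 39: 6 <= 39 <= 42, this is the LCA
LCA = 39


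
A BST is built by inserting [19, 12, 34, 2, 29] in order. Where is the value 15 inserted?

Starting tree (level order): [19, 12, 34, 2, None, 29]
Insertion path: 19 -> 12
Result: insert 15 as right child of 12
Final tree (level order): [19, 12, 34, 2, 15, 29]


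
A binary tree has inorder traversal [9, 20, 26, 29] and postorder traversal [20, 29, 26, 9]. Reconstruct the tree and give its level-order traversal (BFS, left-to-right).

Inorder:   [9, 20, 26, 29]
Postorder: [20, 29, 26, 9]
Algorithm: postorder visits root last, so walk postorder right-to-left;
each value is the root of the current inorder slice — split it at that
value, recurse on the right subtree first, then the left.
Recursive splits:
  root=9; inorder splits into left=[], right=[20, 26, 29]
  root=26; inorder splits into left=[20], right=[29]
  root=29; inorder splits into left=[], right=[]
  root=20; inorder splits into left=[], right=[]
Reconstructed level-order: [9, 26, 20, 29]


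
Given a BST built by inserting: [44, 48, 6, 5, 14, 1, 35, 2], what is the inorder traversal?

Tree insertion order: [44, 48, 6, 5, 14, 1, 35, 2]
Tree (level-order array): [44, 6, 48, 5, 14, None, None, 1, None, None, 35, None, 2]
Inorder traversal: [1, 2, 5, 6, 14, 35, 44, 48]


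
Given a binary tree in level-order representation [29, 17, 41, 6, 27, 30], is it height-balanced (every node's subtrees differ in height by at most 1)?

Tree (level-order array): [29, 17, 41, 6, 27, 30]
Definition: a tree is height-balanced if, at every node, |h(left) - h(right)| <= 1 (empty subtree has height -1).
Bottom-up per-node check:
  node 6: h_left=-1, h_right=-1, diff=0 [OK], height=0
  node 27: h_left=-1, h_right=-1, diff=0 [OK], height=0
  node 17: h_left=0, h_right=0, diff=0 [OK], height=1
  node 30: h_left=-1, h_right=-1, diff=0 [OK], height=0
  node 41: h_left=0, h_right=-1, diff=1 [OK], height=1
  node 29: h_left=1, h_right=1, diff=0 [OK], height=2
All nodes satisfy the balance condition.
Result: Balanced


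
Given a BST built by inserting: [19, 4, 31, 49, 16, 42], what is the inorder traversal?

Tree insertion order: [19, 4, 31, 49, 16, 42]
Tree (level-order array): [19, 4, 31, None, 16, None, 49, None, None, 42]
Inorder traversal: [4, 16, 19, 31, 42, 49]


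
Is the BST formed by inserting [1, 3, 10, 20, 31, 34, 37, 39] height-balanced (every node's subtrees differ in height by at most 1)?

Tree (level-order array): [1, None, 3, None, 10, None, 20, None, 31, None, 34, None, 37, None, 39]
Definition: a tree is height-balanced if, at every node, |h(left) - h(right)| <= 1 (empty subtree has height -1).
Bottom-up per-node check:
  node 39: h_left=-1, h_right=-1, diff=0 [OK], height=0
  node 37: h_left=-1, h_right=0, diff=1 [OK], height=1
  node 34: h_left=-1, h_right=1, diff=2 [FAIL (|-1-1|=2 > 1)], height=2
  node 31: h_left=-1, h_right=2, diff=3 [FAIL (|-1-2|=3 > 1)], height=3
  node 20: h_left=-1, h_right=3, diff=4 [FAIL (|-1-3|=4 > 1)], height=4
  node 10: h_left=-1, h_right=4, diff=5 [FAIL (|-1-4|=5 > 1)], height=5
  node 3: h_left=-1, h_right=5, diff=6 [FAIL (|-1-5|=6 > 1)], height=6
  node 1: h_left=-1, h_right=6, diff=7 [FAIL (|-1-6|=7 > 1)], height=7
Node 34 violates the condition: |-1 - 1| = 2 > 1.
Result: Not balanced


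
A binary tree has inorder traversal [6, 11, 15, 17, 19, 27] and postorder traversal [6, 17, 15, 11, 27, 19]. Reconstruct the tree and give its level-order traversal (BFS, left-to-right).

Inorder:   [6, 11, 15, 17, 19, 27]
Postorder: [6, 17, 15, 11, 27, 19]
Algorithm: postorder visits root last, so walk postorder right-to-left;
each value is the root of the current inorder slice — split it at that
value, recurse on the right subtree first, then the left.
Recursive splits:
  root=19; inorder splits into left=[6, 11, 15, 17], right=[27]
  root=27; inorder splits into left=[], right=[]
  root=11; inorder splits into left=[6], right=[15, 17]
  root=15; inorder splits into left=[], right=[17]
  root=17; inorder splits into left=[], right=[]
  root=6; inorder splits into left=[], right=[]
Reconstructed level-order: [19, 11, 27, 6, 15, 17]


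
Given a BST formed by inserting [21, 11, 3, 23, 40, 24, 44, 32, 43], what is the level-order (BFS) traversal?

Tree insertion order: [21, 11, 3, 23, 40, 24, 44, 32, 43]
Tree (level-order array): [21, 11, 23, 3, None, None, 40, None, None, 24, 44, None, 32, 43]
BFS from the root, enqueuing left then right child of each popped node:
  queue [21] -> pop 21, enqueue [11, 23], visited so far: [21]
  queue [11, 23] -> pop 11, enqueue [3], visited so far: [21, 11]
  queue [23, 3] -> pop 23, enqueue [40], visited so far: [21, 11, 23]
  queue [3, 40] -> pop 3, enqueue [none], visited so far: [21, 11, 23, 3]
  queue [40] -> pop 40, enqueue [24, 44], visited so far: [21, 11, 23, 3, 40]
  queue [24, 44] -> pop 24, enqueue [32], visited so far: [21, 11, 23, 3, 40, 24]
  queue [44, 32] -> pop 44, enqueue [43], visited so far: [21, 11, 23, 3, 40, 24, 44]
  queue [32, 43] -> pop 32, enqueue [none], visited so far: [21, 11, 23, 3, 40, 24, 44, 32]
  queue [43] -> pop 43, enqueue [none], visited so far: [21, 11, 23, 3, 40, 24, 44, 32, 43]
Result: [21, 11, 23, 3, 40, 24, 44, 32, 43]


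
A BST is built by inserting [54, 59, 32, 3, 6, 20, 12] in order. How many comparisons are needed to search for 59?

Search path for 59: 54 -> 59
Found: True
Comparisons: 2


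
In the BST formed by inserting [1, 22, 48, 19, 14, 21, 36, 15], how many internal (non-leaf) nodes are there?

Tree built from: [1, 22, 48, 19, 14, 21, 36, 15]
Tree (level-order array): [1, None, 22, 19, 48, 14, 21, 36, None, None, 15]
Rule: An internal node has at least one child.
Per-node child counts:
  node 1: 1 child(ren)
  node 22: 2 child(ren)
  node 19: 2 child(ren)
  node 14: 1 child(ren)
  node 15: 0 child(ren)
  node 21: 0 child(ren)
  node 48: 1 child(ren)
  node 36: 0 child(ren)
Matching nodes: [1, 22, 19, 14, 48]
Count of internal (non-leaf) nodes: 5


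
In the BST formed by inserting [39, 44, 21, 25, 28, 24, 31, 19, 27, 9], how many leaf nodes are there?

Tree built from: [39, 44, 21, 25, 28, 24, 31, 19, 27, 9]
Tree (level-order array): [39, 21, 44, 19, 25, None, None, 9, None, 24, 28, None, None, None, None, 27, 31]
Rule: A leaf has 0 children.
Per-node child counts:
  node 39: 2 child(ren)
  node 21: 2 child(ren)
  node 19: 1 child(ren)
  node 9: 0 child(ren)
  node 25: 2 child(ren)
  node 24: 0 child(ren)
  node 28: 2 child(ren)
  node 27: 0 child(ren)
  node 31: 0 child(ren)
  node 44: 0 child(ren)
Matching nodes: [9, 24, 27, 31, 44]
Count of leaf nodes: 5


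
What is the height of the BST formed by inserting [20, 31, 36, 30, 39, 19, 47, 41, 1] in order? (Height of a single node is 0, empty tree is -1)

Insertion order: [20, 31, 36, 30, 39, 19, 47, 41, 1]
Tree (level-order array): [20, 19, 31, 1, None, 30, 36, None, None, None, None, None, 39, None, 47, 41]
Compute height bottom-up (empty subtree = -1):
  height(1) = 1 + max(-1, -1) = 0
  height(19) = 1 + max(0, -1) = 1
  height(30) = 1 + max(-1, -1) = 0
  height(41) = 1 + max(-1, -1) = 0
  height(47) = 1 + max(0, -1) = 1
  height(39) = 1 + max(-1, 1) = 2
  height(36) = 1 + max(-1, 2) = 3
  height(31) = 1 + max(0, 3) = 4
  height(20) = 1 + max(1, 4) = 5
Height = 5


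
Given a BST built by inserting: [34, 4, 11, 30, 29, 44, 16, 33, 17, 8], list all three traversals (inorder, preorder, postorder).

Tree insertion order: [34, 4, 11, 30, 29, 44, 16, 33, 17, 8]
Tree (level-order array): [34, 4, 44, None, 11, None, None, 8, 30, None, None, 29, 33, 16, None, None, None, None, 17]
Inorder (L, root, R): [4, 8, 11, 16, 17, 29, 30, 33, 34, 44]
Preorder (root, L, R): [34, 4, 11, 8, 30, 29, 16, 17, 33, 44]
Postorder (L, R, root): [8, 17, 16, 29, 33, 30, 11, 4, 44, 34]


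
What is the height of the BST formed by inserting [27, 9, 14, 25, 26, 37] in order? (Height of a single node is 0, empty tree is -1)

Insertion order: [27, 9, 14, 25, 26, 37]
Tree (level-order array): [27, 9, 37, None, 14, None, None, None, 25, None, 26]
Compute height bottom-up (empty subtree = -1):
  height(26) = 1 + max(-1, -1) = 0
  height(25) = 1 + max(-1, 0) = 1
  height(14) = 1 + max(-1, 1) = 2
  height(9) = 1 + max(-1, 2) = 3
  height(37) = 1 + max(-1, -1) = 0
  height(27) = 1 + max(3, 0) = 4
Height = 4


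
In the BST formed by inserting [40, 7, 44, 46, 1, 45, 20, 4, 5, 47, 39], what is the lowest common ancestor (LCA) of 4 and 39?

Tree insertion order: [40, 7, 44, 46, 1, 45, 20, 4, 5, 47, 39]
Tree (level-order array): [40, 7, 44, 1, 20, None, 46, None, 4, None, 39, 45, 47, None, 5]
In a BST, the LCA of p=4, q=39 is the first node v on the
root-to-leaf path with p <= v <= q (go left if both < v, right if both > v).
Walk from root:
  at 40: both 4 and 39 < 40, go left
  at 7: 4 <= 7 <= 39, this is the LCA
LCA = 7


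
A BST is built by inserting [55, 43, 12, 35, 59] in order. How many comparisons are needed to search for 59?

Search path for 59: 55 -> 59
Found: True
Comparisons: 2


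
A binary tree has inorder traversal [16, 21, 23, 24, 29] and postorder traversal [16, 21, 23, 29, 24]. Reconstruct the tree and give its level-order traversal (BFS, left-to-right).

Inorder:   [16, 21, 23, 24, 29]
Postorder: [16, 21, 23, 29, 24]
Algorithm: postorder visits root last, so walk postorder right-to-left;
each value is the root of the current inorder slice — split it at that
value, recurse on the right subtree first, then the left.
Recursive splits:
  root=24; inorder splits into left=[16, 21, 23], right=[29]
  root=29; inorder splits into left=[], right=[]
  root=23; inorder splits into left=[16, 21], right=[]
  root=21; inorder splits into left=[16], right=[]
  root=16; inorder splits into left=[], right=[]
Reconstructed level-order: [24, 23, 29, 21, 16]


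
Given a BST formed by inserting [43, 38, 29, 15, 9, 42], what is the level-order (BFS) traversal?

Tree insertion order: [43, 38, 29, 15, 9, 42]
Tree (level-order array): [43, 38, None, 29, 42, 15, None, None, None, 9]
BFS from the root, enqueuing left then right child of each popped node:
  queue [43] -> pop 43, enqueue [38], visited so far: [43]
  queue [38] -> pop 38, enqueue [29, 42], visited so far: [43, 38]
  queue [29, 42] -> pop 29, enqueue [15], visited so far: [43, 38, 29]
  queue [42, 15] -> pop 42, enqueue [none], visited so far: [43, 38, 29, 42]
  queue [15] -> pop 15, enqueue [9], visited so far: [43, 38, 29, 42, 15]
  queue [9] -> pop 9, enqueue [none], visited so far: [43, 38, 29, 42, 15, 9]
Result: [43, 38, 29, 42, 15, 9]


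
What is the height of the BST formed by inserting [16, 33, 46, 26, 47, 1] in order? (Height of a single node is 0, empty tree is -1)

Insertion order: [16, 33, 46, 26, 47, 1]
Tree (level-order array): [16, 1, 33, None, None, 26, 46, None, None, None, 47]
Compute height bottom-up (empty subtree = -1):
  height(1) = 1 + max(-1, -1) = 0
  height(26) = 1 + max(-1, -1) = 0
  height(47) = 1 + max(-1, -1) = 0
  height(46) = 1 + max(-1, 0) = 1
  height(33) = 1 + max(0, 1) = 2
  height(16) = 1 + max(0, 2) = 3
Height = 3


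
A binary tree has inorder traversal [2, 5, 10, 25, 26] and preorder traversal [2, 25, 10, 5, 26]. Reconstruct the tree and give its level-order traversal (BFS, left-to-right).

Inorder:  [2, 5, 10, 25, 26]
Preorder: [2, 25, 10, 5, 26]
Algorithm: preorder visits root first, so consume preorder in order;
for each root, split the current inorder slice at that value into
left-subtree inorder and right-subtree inorder, then recurse.
Recursive splits:
  root=2; inorder splits into left=[], right=[5, 10, 25, 26]
  root=25; inorder splits into left=[5, 10], right=[26]
  root=10; inorder splits into left=[5], right=[]
  root=5; inorder splits into left=[], right=[]
  root=26; inorder splits into left=[], right=[]
Reconstructed level-order: [2, 25, 10, 26, 5]


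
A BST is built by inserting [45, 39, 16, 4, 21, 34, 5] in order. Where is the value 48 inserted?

Starting tree (level order): [45, 39, None, 16, None, 4, 21, None, 5, None, 34]
Insertion path: 45
Result: insert 48 as right child of 45
Final tree (level order): [45, 39, 48, 16, None, None, None, 4, 21, None, 5, None, 34]


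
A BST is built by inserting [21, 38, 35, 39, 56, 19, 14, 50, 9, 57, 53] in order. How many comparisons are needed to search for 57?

Search path for 57: 21 -> 38 -> 39 -> 56 -> 57
Found: True
Comparisons: 5


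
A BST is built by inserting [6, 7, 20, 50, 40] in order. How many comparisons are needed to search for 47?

Search path for 47: 6 -> 7 -> 20 -> 50 -> 40
Found: False
Comparisons: 5


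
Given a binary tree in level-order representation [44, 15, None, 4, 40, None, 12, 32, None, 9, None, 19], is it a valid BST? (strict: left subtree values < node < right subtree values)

Level-order array: [44, 15, None, 4, 40, None, 12, 32, None, 9, None, 19]
Validate using subtree bounds (lo, hi): at each node, require lo < value < hi,
then recurse left with hi=value and right with lo=value.
Preorder trace (stopping at first violation):
  at node 44 with bounds (-inf, +inf): OK
  at node 15 with bounds (-inf, 44): OK
  at node 4 with bounds (-inf, 15): OK
  at node 12 with bounds (4, 15): OK
  at node 9 with bounds (4, 12): OK
  at node 40 with bounds (15, 44): OK
  at node 32 with bounds (15, 40): OK
  at node 19 with bounds (15, 32): OK
No violation found at any node.
Result: Valid BST


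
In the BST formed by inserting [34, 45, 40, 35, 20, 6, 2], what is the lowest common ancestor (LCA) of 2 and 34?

Tree insertion order: [34, 45, 40, 35, 20, 6, 2]
Tree (level-order array): [34, 20, 45, 6, None, 40, None, 2, None, 35]
In a BST, the LCA of p=2, q=34 is the first node v on the
root-to-leaf path with p <= v <= q (go left if both < v, right if both > v).
Walk from root:
  at 34: 2 <= 34 <= 34, this is the LCA
LCA = 34


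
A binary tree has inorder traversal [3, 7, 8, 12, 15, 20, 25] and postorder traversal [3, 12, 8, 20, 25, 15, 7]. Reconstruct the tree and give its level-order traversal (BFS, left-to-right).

Inorder:   [3, 7, 8, 12, 15, 20, 25]
Postorder: [3, 12, 8, 20, 25, 15, 7]
Algorithm: postorder visits root last, so walk postorder right-to-left;
each value is the root of the current inorder slice — split it at that
value, recurse on the right subtree first, then the left.
Recursive splits:
  root=7; inorder splits into left=[3], right=[8, 12, 15, 20, 25]
  root=15; inorder splits into left=[8, 12], right=[20, 25]
  root=25; inorder splits into left=[20], right=[]
  root=20; inorder splits into left=[], right=[]
  root=8; inorder splits into left=[], right=[12]
  root=12; inorder splits into left=[], right=[]
  root=3; inorder splits into left=[], right=[]
Reconstructed level-order: [7, 3, 15, 8, 25, 12, 20]


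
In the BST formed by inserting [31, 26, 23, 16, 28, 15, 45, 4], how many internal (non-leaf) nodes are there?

Tree built from: [31, 26, 23, 16, 28, 15, 45, 4]
Tree (level-order array): [31, 26, 45, 23, 28, None, None, 16, None, None, None, 15, None, 4]
Rule: An internal node has at least one child.
Per-node child counts:
  node 31: 2 child(ren)
  node 26: 2 child(ren)
  node 23: 1 child(ren)
  node 16: 1 child(ren)
  node 15: 1 child(ren)
  node 4: 0 child(ren)
  node 28: 0 child(ren)
  node 45: 0 child(ren)
Matching nodes: [31, 26, 23, 16, 15]
Count of internal (non-leaf) nodes: 5


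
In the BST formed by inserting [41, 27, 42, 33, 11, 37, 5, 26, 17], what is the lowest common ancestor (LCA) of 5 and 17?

Tree insertion order: [41, 27, 42, 33, 11, 37, 5, 26, 17]
Tree (level-order array): [41, 27, 42, 11, 33, None, None, 5, 26, None, 37, None, None, 17]
In a BST, the LCA of p=5, q=17 is the first node v on the
root-to-leaf path with p <= v <= q (go left if both < v, right if both > v).
Walk from root:
  at 41: both 5 and 17 < 41, go left
  at 27: both 5 and 17 < 27, go left
  at 11: 5 <= 11 <= 17, this is the LCA
LCA = 11


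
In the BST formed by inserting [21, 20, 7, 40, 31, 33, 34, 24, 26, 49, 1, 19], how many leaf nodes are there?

Tree built from: [21, 20, 7, 40, 31, 33, 34, 24, 26, 49, 1, 19]
Tree (level-order array): [21, 20, 40, 7, None, 31, 49, 1, 19, 24, 33, None, None, None, None, None, None, None, 26, None, 34]
Rule: A leaf has 0 children.
Per-node child counts:
  node 21: 2 child(ren)
  node 20: 1 child(ren)
  node 7: 2 child(ren)
  node 1: 0 child(ren)
  node 19: 0 child(ren)
  node 40: 2 child(ren)
  node 31: 2 child(ren)
  node 24: 1 child(ren)
  node 26: 0 child(ren)
  node 33: 1 child(ren)
  node 34: 0 child(ren)
  node 49: 0 child(ren)
Matching nodes: [1, 19, 26, 34, 49]
Count of leaf nodes: 5


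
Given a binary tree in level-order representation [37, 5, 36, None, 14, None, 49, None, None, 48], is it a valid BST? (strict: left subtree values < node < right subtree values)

Level-order array: [37, 5, 36, None, 14, None, 49, None, None, 48]
Validate using subtree bounds (lo, hi): at each node, require lo < value < hi,
then recurse left with hi=value and right with lo=value.
Preorder trace (stopping at first violation):
  at node 37 with bounds (-inf, +inf): OK
  at node 5 with bounds (-inf, 37): OK
  at node 14 with bounds (5, 37): OK
  at node 36 with bounds (37, +inf): VIOLATION
Node 36 violates its bound: not (37 < 36 < +inf).
Result: Not a valid BST


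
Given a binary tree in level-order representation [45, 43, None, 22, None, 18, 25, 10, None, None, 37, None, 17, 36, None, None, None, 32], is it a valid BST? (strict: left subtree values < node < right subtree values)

Level-order array: [45, 43, None, 22, None, 18, 25, 10, None, None, 37, None, 17, 36, None, None, None, 32]
Validate using subtree bounds (lo, hi): at each node, require lo < value < hi,
then recurse left with hi=value and right with lo=value.
Preorder trace (stopping at first violation):
  at node 45 with bounds (-inf, +inf): OK
  at node 43 with bounds (-inf, 45): OK
  at node 22 with bounds (-inf, 43): OK
  at node 18 with bounds (-inf, 22): OK
  at node 10 with bounds (-inf, 18): OK
  at node 17 with bounds (10, 18): OK
  at node 25 with bounds (22, 43): OK
  at node 37 with bounds (25, 43): OK
  at node 36 with bounds (25, 37): OK
  at node 32 with bounds (25, 36): OK
No violation found at any node.
Result: Valid BST


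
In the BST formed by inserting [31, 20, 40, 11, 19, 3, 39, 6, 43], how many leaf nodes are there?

Tree built from: [31, 20, 40, 11, 19, 3, 39, 6, 43]
Tree (level-order array): [31, 20, 40, 11, None, 39, 43, 3, 19, None, None, None, None, None, 6]
Rule: A leaf has 0 children.
Per-node child counts:
  node 31: 2 child(ren)
  node 20: 1 child(ren)
  node 11: 2 child(ren)
  node 3: 1 child(ren)
  node 6: 0 child(ren)
  node 19: 0 child(ren)
  node 40: 2 child(ren)
  node 39: 0 child(ren)
  node 43: 0 child(ren)
Matching nodes: [6, 19, 39, 43]
Count of leaf nodes: 4


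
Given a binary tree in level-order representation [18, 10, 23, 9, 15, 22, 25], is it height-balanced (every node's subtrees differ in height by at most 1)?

Tree (level-order array): [18, 10, 23, 9, 15, 22, 25]
Definition: a tree is height-balanced if, at every node, |h(left) - h(right)| <= 1 (empty subtree has height -1).
Bottom-up per-node check:
  node 9: h_left=-1, h_right=-1, diff=0 [OK], height=0
  node 15: h_left=-1, h_right=-1, diff=0 [OK], height=0
  node 10: h_left=0, h_right=0, diff=0 [OK], height=1
  node 22: h_left=-1, h_right=-1, diff=0 [OK], height=0
  node 25: h_left=-1, h_right=-1, diff=0 [OK], height=0
  node 23: h_left=0, h_right=0, diff=0 [OK], height=1
  node 18: h_left=1, h_right=1, diff=0 [OK], height=2
All nodes satisfy the balance condition.
Result: Balanced


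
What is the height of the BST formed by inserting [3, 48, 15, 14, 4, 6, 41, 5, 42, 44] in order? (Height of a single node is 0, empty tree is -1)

Insertion order: [3, 48, 15, 14, 4, 6, 41, 5, 42, 44]
Tree (level-order array): [3, None, 48, 15, None, 14, 41, 4, None, None, 42, None, 6, None, 44, 5]
Compute height bottom-up (empty subtree = -1):
  height(5) = 1 + max(-1, -1) = 0
  height(6) = 1 + max(0, -1) = 1
  height(4) = 1 + max(-1, 1) = 2
  height(14) = 1 + max(2, -1) = 3
  height(44) = 1 + max(-1, -1) = 0
  height(42) = 1 + max(-1, 0) = 1
  height(41) = 1 + max(-1, 1) = 2
  height(15) = 1 + max(3, 2) = 4
  height(48) = 1 + max(4, -1) = 5
  height(3) = 1 + max(-1, 5) = 6
Height = 6


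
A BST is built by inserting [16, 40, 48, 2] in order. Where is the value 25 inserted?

Starting tree (level order): [16, 2, 40, None, None, None, 48]
Insertion path: 16 -> 40
Result: insert 25 as left child of 40
Final tree (level order): [16, 2, 40, None, None, 25, 48]


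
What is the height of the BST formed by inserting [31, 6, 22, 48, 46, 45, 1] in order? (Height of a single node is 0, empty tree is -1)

Insertion order: [31, 6, 22, 48, 46, 45, 1]
Tree (level-order array): [31, 6, 48, 1, 22, 46, None, None, None, None, None, 45]
Compute height bottom-up (empty subtree = -1):
  height(1) = 1 + max(-1, -1) = 0
  height(22) = 1 + max(-1, -1) = 0
  height(6) = 1 + max(0, 0) = 1
  height(45) = 1 + max(-1, -1) = 0
  height(46) = 1 + max(0, -1) = 1
  height(48) = 1 + max(1, -1) = 2
  height(31) = 1 + max(1, 2) = 3
Height = 3


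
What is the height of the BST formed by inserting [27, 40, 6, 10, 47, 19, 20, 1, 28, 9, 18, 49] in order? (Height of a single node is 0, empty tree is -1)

Insertion order: [27, 40, 6, 10, 47, 19, 20, 1, 28, 9, 18, 49]
Tree (level-order array): [27, 6, 40, 1, 10, 28, 47, None, None, 9, 19, None, None, None, 49, None, None, 18, 20]
Compute height bottom-up (empty subtree = -1):
  height(1) = 1 + max(-1, -1) = 0
  height(9) = 1 + max(-1, -1) = 0
  height(18) = 1 + max(-1, -1) = 0
  height(20) = 1 + max(-1, -1) = 0
  height(19) = 1 + max(0, 0) = 1
  height(10) = 1 + max(0, 1) = 2
  height(6) = 1 + max(0, 2) = 3
  height(28) = 1 + max(-1, -1) = 0
  height(49) = 1 + max(-1, -1) = 0
  height(47) = 1 + max(-1, 0) = 1
  height(40) = 1 + max(0, 1) = 2
  height(27) = 1 + max(3, 2) = 4
Height = 4


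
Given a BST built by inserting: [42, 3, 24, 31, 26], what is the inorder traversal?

Tree insertion order: [42, 3, 24, 31, 26]
Tree (level-order array): [42, 3, None, None, 24, None, 31, 26]
Inorder traversal: [3, 24, 26, 31, 42]


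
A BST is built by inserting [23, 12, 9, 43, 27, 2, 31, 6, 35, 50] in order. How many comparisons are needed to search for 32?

Search path for 32: 23 -> 43 -> 27 -> 31 -> 35
Found: False
Comparisons: 5


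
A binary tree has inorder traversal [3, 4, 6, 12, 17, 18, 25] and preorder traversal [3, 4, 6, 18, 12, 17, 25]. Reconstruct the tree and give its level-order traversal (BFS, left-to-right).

Inorder:  [3, 4, 6, 12, 17, 18, 25]
Preorder: [3, 4, 6, 18, 12, 17, 25]
Algorithm: preorder visits root first, so consume preorder in order;
for each root, split the current inorder slice at that value into
left-subtree inorder and right-subtree inorder, then recurse.
Recursive splits:
  root=3; inorder splits into left=[], right=[4, 6, 12, 17, 18, 25]
  root=4; inorder splits into left=[], right=[6, 12, 17, 18, 25]
  root=6; inorder splits into left=[], right=[12, 17, 18, 25]
  root=18; inorder splits into left=[12, 17], right=[25]
  root=12; inorder splits into left=[], right=[17]
  root=17; inorder splits into left=[], right=[]
  root=25; inorder splits into left=[], right=[]
Reconstructed level-order: [3, 4, 6, 18, 12, 25, 17]


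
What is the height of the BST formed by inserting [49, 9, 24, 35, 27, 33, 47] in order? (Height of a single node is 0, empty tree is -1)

Insertion order: [49, 9, 24, 35, 27, 33, 47]
Tree (level-order array): [49, 9, None, None, 24, None, 35, 27, 47, None, 33]
Compute height bottom-up (empty subtree = -1):
  height(33) = 1 + max(-1, -1) = 0
  height(27) = 1 + max(-1, 0) = 1
  height(47) = 1 + max(-1, -1) = 0
  height(35) = 1 + max(1, 0) = 2
  height(24) = 1 + max(-1, 2) = 3
  height(9) = 1 + max(-1, 3) = 4
  height(49) = 1 + max(4, -1) = 5
Height = 5


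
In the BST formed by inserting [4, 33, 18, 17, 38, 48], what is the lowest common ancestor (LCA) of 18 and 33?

Tree insertion order: [4, 33, 18, 17, 38, 48]
Tree (level-order array): [4, None, 33, 18, 38, 17, None, None, 48]
In a BST, the LCA of p=18, q=33 is the first node v on the
root-to-leaf path with p <= v <= q (go left if both < v, right if both > v).
Walk from root:
  at 4: both 18 and 33 > 4, go right
  at 33: 18 <= 33 <= 33, this is the LCA
LCA = 33


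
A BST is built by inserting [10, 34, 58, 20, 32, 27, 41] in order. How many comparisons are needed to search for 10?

Search path for 10: 10
Found: True
Comparisons: 1


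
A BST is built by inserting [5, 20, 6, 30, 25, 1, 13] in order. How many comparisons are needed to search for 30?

Search path for 30: 5 -> 20 -> 30
Found: True
Comparisons: 3


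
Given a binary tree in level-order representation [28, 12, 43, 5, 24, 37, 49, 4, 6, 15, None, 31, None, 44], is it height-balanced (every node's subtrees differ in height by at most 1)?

Tree (level-order array): [28, 12, 43, 5, 24, 37, 49, 4, 6, 15, None, 31, None, 44]
Definition: a tree is height-balanced if, at every node, |h(left) - h(right)| <= 1 (empty subtree has height -1).
Bottom-up per-node check:
  node 4: h_left=-1, h_right=-1, diff=0 [OK], height=0
  node 6: h_left=-1, h_right=-1, diff=0 [OK], height=0
  node 5: h_left=0, h_right=0, diff=0 [OK], height=1
  node 15: h_left=-1, h_right=-1, diff=0 [OK], height=0
  node 24: h_left=0, h_right=-1, diff=1 [OK], height=1
  node 12: h_left=1, h_right=1, diff=0 [OK], height=2
  node 31: h_left=-1, h_right=-1, diff=0 [OK], height=0
  node 37: h_left=0, h_right=-1, diff=1 [OK], height=1
  node 44: h_left=-1, h_right=-1, diff=0 [OK], height=0
  node 49: h_left=0, h_right=-1, diff=1 [OK], height=1
  node 43: h_left=1, h_right=1, diff=0 [OK], height=2
  node 28: h_left=2, h_right=2, diff=0 [OK], height=3
All nodes satisfy the balance condition.
Result: Balanced


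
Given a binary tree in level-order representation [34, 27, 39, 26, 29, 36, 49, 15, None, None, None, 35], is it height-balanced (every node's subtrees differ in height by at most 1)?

Tree (level-order array): [34, 27, 39, 26, 29, 36, 49, 15, None, None, None, 35]
Definition: a tree is height-balanced if, at every node, |h(left) - h(right)| <= 1 (empty subtree has height -1).
Bottom-up per-node check:
  node 15: h_left=-1, h_right=-1, diff=0 [OK], height=0
  node 26: h_left=0, h_right=-1, diff=1 [OK], height=1
  node 29: h_left=-1, h_right=-1, diff=0 [OK], height=0
  node 27: h_left=1, h_right=0, diff=1 [OK], height=2
  node 35: h_left=-1, h_right=-1, diff=0 [OK], height=0
  node 36: h_left=0, h_right=-1, diff=1 [OK], height=1
  node 49: h_left=-1, h_right=-1, diff=0 [OK], height=0
  node 39: h_left=1, h_right=0, diff=1 [OK], height=2
  node 34: h_left=2, h_right=2, diff=0 [OK], height=3
All nodes satisfy the balance condition.
Result: Balanced


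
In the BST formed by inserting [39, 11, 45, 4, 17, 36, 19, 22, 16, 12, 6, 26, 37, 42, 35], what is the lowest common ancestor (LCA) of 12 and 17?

Tree insertion order: [39, 11, 45, 4, 17, 36, 19, 22, 16, 12, 6, 26, 37, 42, 35]
Tree (level-order array): [39, 11, 45, 4, 17, 42, None, None, 6, 16, 36, None, None, None, None, 12, None, 19, 37, None, None, None, 22, None, None, None, 26, None, 35]
In a BST, the LCA of p=12, q=17 is the first node v on the
root-to-leaf path with p <= v <= q (go left if both < v, right if both > v).
Walk from root:
  at 39: both 12 and 17 < 39, go left
  at 11: both 12 and 17 > 11, go right
  at 17: 12 <= 17 <= 17, this is the LCA
LCA = 17


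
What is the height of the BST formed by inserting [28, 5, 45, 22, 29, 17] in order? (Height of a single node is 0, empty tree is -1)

Insertion order: [28, 5, 45, 22, 29, 17]
Tree (level-order array): [28, 5, 45, None, 22, 29, None, 17]
Compute height bottom-up (empty subtree = -1):
  height(17) = 1 + max(-1, -1) = 0
  height(22) = 1 + max(0, -1) = 1
  height(5) = 1 + max(-1, 1) = 2
  height(29) = 1 + max(-1, -1) = 0
  height(45) = 1 + max(0, -1) = 1
  height(28) = 1 + max(2, 1) = 3
Height = 3


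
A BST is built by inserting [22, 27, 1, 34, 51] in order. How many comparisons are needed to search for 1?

Search path for 1: 22 -> 1
Found: True
Comparisons: 2


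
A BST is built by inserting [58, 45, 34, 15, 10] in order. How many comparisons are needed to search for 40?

Search path for 40: 58 -> 45 -> 34
Found: False
Comparisons: 3


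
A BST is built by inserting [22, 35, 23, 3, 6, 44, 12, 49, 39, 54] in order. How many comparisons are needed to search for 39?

Search path for 39: 22 -> 35 -> 44 -> 39
Found: True
Comparisons: 4


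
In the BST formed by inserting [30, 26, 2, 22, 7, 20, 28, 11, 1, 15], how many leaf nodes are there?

Tree built from: [30, 26, 2, 22, 7, 20, 28, 11, 1, 15]
Tree (level-order array): [30, 26, None, 2, 28, 1, 22, None, None, None, None, 7, None, None, 20, 11, None, None, 15]
Rule: A leaf has 0 children.
Per-node child counts:
  node 30: 1 child(ren)
  node 26: 2 child(ren)
  node 2: 2 child(ren)
  node 1: 0 child(ren)
  node 22: 1 child(ren)
  node 7: 1 child(ren)
  node 20: 1 child(ren)
  node 11: 1 child(ren)
  node 15: 0 child(ren)
  node 28: 0 child(ren)
Matching nodes: [1, 15, 28]
Count of leaf nodes: 3


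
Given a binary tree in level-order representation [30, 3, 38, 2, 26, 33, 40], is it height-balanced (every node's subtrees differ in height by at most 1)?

Tree (level-order array): [30, 3, 38, 2, 26, 33, 40]
Definition: a tree is height-balanced if, at every node, |h(left) - h(right)| <= 1 (empty subtree has height -1).
Bottom-up per-node check:
  node 2: h_left=-1, h_right=-1, diff=0 [OK], height=0
  node 26: h_left=-1, h_right=-1, diff=0 [OK], height=0
  node 3: h_left=0, h_right=0, diff=0 [OK], height=1
  node 33: h_left=-1, h_right=-1, diff=0 [OK], height=0
  node 40: h_left=-1, h_right=-1, diff=0 [OK], height=0
  node 38: h_left=0, h_right=0, diff=0 [OK], height=1
  node 30: h_left=1, h_right=1, diff=0 [OK], height=2
All nodes satisfy the balance condition.
Result: Balanced


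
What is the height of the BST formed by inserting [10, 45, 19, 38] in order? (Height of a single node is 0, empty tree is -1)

Insertion order: [10, 45, 19, 38]
Tree (level-order array): [10, None, 45, 19, None, None, 38]
Compute height bottom-up (empty subtree = -1):
  height(38) = 1 + max(-1, -1) = 0
  height(19) = 1 + max(-1, 0) = 1
  height(45) = 1 + max(1, -1) = 2
  height(10) = 1 + max(-1, 2) = 3
Height = 3


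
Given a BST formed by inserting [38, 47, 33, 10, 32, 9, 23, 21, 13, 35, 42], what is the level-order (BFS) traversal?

Tree insertion order: [38, 47, 33, 10, 32, 9, 23, 21, 13, 35, 42]
Tree (level-order array): [38, 33, 47, 10, 35, 42, None, 9, 32, None, None, None, None, None, None, 23, None, 21, None, 13]
BFS from the root, enqueuing left then right child of each popped node:
  queue [38] -> pop 38, enqueue [33, 47], visited so far: [38]
  queue [33, 47] -> pop 33, enqueue [10, 35], visited so far: [38, 33]
  queue [47, 10, 35] -> pop 47, enqueue [42], visited so far: [38, 33, 47]
  queue [10, 35, 42] -> pop 10, enqueue [9, 32], visited so far: [38, 33, 47, 10]
  queue [35, 42, 9, 32] -> pop 35, enqueue [none], visited so far: [38, 33, 47, 10, 35]
  queue [42, 9, 32] -> pop 42, enqueue [none], visited so far: [38, 33, 47, 10, 35, 42]
  queue [9, 32] -> pop 9, enqueue [none], visited so far: [38, 33, 47, 10, 35, 42, 9]
  queue [32] -> pop 32, enqueue [23], visited so far: [38, 33, 47, 10, 35, 42, 9, 32]
  queue [23] -> pop 23, enqueue [21], visited so far: [38, 33, 47, 10, 35, 42, 9, 32, 23]
  queue [21] -> pop 21, enqueue [13], visited so far: [38, 33, 47, 10, 35, 42, 9, 32, 23, 21]
  queue [13] -> pop 13, enqueue [none], visited so far: [38, 33, 47, 10, 35, 42, 9, 32, 23, 21, 13]
Result: [38, 33, 47, 10, 35, 42, 9, 32, 23, 21, 13]


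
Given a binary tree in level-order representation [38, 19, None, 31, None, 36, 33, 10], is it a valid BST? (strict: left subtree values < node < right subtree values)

Level-order array: [38, 19, None, 31, None, 36, 33, 10]
Validate using subtree bounds (lo, hi): at each node, require lo < value < hi,
then recurse left with hi=value and right with lo=value.
Preorder trace (stopping at first violation):
  at node 38 with bounds (-inf, +inf): OK
  at node 19 with bounds (-inf, 38): OK
  at node 31 with bounds (-inf, 19): VIOLATION
Node 31 violates its bound: not (-inf < 31 < 19).
Result: Not a valid BST


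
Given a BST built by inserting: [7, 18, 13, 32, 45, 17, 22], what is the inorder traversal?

Tree insertion order: [7, 18, 13, 32, 45, 17, 22]
Tree (level-order array): [7, None, 18, 13, 32, None, 17, 22, 45]
Inorder traversal: [7, 13, 17, 18, 22, 32, 45]
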